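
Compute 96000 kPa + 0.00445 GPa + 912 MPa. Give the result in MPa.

In MPa:
  96000 kPa = 96000 × 10^-3 MPa = 96
  0.00445 GPa = 0.00445 × 10^3 MPa = 4.45
  912 MPa → 912
Sum: 96 + 4.45 + 912 = 1012.45

1012.45 MPa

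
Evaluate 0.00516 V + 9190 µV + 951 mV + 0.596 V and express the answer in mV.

In mV:
  0.00516 V = 0.00516 × 10³ mV = 5.16
  9190 µV = 9190 × 10⁻³ mV = 9.19
  951 mV → 951
  0.596 V = 0.596 × 10³ mV = 596
Sum: 5.16 + 9.19 + 951 + 596 = 1561.35

1561.35 mV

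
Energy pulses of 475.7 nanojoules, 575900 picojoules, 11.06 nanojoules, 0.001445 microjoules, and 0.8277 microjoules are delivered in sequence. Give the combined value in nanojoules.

1891.805 nanojoules

In nanojoules:
  475.7 nanojoules → 475.7
  575900 picojoules = 575900 × 10^-3 nanojoules = 575.9
  11.06 nanojoules → 11.06
  0.001445 microjoules = 0.001445 × 10^3 nanojoules = 1.445
  0.8277 microjoules = 0.8277 × 10^3 nanojoules = 827.7
Sum: 475.7 + 575.9 + 11.06 + 1.445 + 827.7 = 1891.805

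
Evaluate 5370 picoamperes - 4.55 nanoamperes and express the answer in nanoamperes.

0.82 nanoamperes

In nanoamperes:
  5370 picoamperes = 5370 × 10^-3 nanoamperes = 5.37
  4.55 nanoamperes → 4.55
Difference: 5.37 - 4.55 = 0.82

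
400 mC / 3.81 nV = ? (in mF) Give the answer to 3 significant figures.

105000000000 mF

(400e-3) / (3.81e-9) = 104.99e6 F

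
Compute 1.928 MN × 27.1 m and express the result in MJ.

1.928 × 10^6 × 27.1 = 52.2488 × 10^6 J

52.2488 MJ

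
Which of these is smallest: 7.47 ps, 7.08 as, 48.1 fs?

7.47 ps = 0.00000000000747 s
7.08 as = 0.00000000000000000708 s
48.1 fs = 0.0000000000000481 s

7.08 as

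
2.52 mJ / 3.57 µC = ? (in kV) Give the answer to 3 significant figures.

(2.52 × 10^-3) / (3.57 × 10^-6) = 0.70588 × 10^3 V

0.706 kV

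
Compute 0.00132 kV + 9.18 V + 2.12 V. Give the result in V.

12.62 V

In V:
  0.00132 kV = 0.00132 × 10³ V = 1.32
  9.18 V → 9.18
  2.12 V → 2.12
Sum: 1.32 + 9.18 + 2.12 = 12.62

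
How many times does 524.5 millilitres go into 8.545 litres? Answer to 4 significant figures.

(8.545) / (524.5 × 10⁻³) = 0.016292 × 10³

16.29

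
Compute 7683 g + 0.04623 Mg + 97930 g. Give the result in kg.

In kg:
  7683 g = 7683 × 10^-3 kg = 7.683
  0.04623 Mg = 0.04623 × 10^3 kg = 46.23
  97930 g = 97930 × 10^-3 kg = 97.93
Sum: 7.683 + 46.23 + 97.93 = 151.843

151.843 kg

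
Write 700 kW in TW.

0.0000007 TW

kilo = 10^3, tera = 10^12; factor is 10^-9.
700 × 10^-9 = 0.0000007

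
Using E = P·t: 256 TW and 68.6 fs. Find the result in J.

17.5616 J

256 × 10^12 × 68.6 × 10^-15 = 17561.6 × 10^-3 J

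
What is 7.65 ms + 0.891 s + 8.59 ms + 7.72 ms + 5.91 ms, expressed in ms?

In ms:
  7.65 ms → 7.65
  0.891 s = 0.891 × 10³ ms = 891
  8.59 ms → 8.59
  7.72 ms → 7.72
  5.91 ms → 5.91
Sum: 7.65 + 891 + 8.59 + 7.72 + 5.91 = 920.87

920.87 ms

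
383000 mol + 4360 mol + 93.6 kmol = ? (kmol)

480.96 kmol

In kmol:
  383000 mol = 383000 × 10⁻³ kmol = 383
  4360 mol = 4360 × 10⁻³ kmol = 4.36
  93.6 kmol → 93.6
Sum: 383 + 4.36 + 93.6 = 480.96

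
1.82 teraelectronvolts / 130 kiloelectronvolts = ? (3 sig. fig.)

(1.82 × 10^12) / (130 × 10^3) = 0.014 × 10^9

14000000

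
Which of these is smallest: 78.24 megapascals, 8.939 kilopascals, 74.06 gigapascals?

8.939 kilopascals

78.24 megapascals = 78240000 pascals
8.939 kilopascals = 8939 pascals
74.06 gigapascals = 74060000000 pascals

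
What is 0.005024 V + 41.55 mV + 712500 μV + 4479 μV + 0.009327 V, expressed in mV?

772.88 mV

In mV:
  0.005024 V = 0.005024 × 10³ mV = 5.024
  41.55 mV → 41.55
  712500 μV = 712500 × 10⁻³ mV = 712.5
  4479 μV = 4479 × 10⁻³ mV = 4.479
  0.009327 V = 0.009327 × 10³ mV = 9.327
Sum: 5.024 + 41.55 + 712.5 + 4.479 + 9.327 = 772.88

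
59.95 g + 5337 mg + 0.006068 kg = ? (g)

71.355 g

In g:
  59.95 g → 59.95
  5337 mg = 5337e-3 g = 5.337
  0.006068 kg = 0.006068e3 g = 6.068
Sum: 59.95 + 5.337 + 6.068 = 71.355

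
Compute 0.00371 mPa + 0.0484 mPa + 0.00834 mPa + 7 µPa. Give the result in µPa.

In µPa:
  0.00371 mPa = 0.00371 × 10³ µPa = 3.71
  0.0484 mPa = 0.0484 × 10³ µPa = 48.4
  0.00834 mPa = 0.00834 × 10³ µPa = 8.34
  7 µPa → 7
Sum: 3.71 + 48.4 + 8.34 + 7 = 67.45

67.45 µPa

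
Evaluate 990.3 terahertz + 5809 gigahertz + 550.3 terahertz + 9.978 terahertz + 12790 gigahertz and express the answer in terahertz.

1569.177 terahertz

In terahertz:
  990.3 terahertz → 990.3
  5809 gigahertz = 5809 × 10⁻³ terahertz = 5.809
  550.3 terahertz → 550.3
  9.978 terahertz → 9.978
  12790 gigahertz = 12790 × 10⁻³ terahertz = 12.79
Sum: 990.3 + 5.809 + 550.3 + 9.978 + 12.79 = 1569.177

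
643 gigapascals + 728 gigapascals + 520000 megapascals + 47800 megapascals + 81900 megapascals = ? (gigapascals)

2020.7 gigapascals

In gigapascals:
  643 gigapascals → 643
  728 gigapascals → 728
  520000 megapascals = 520000e-3 gigapascals = 520
  47800 megapascals = 47800e-3 gigapascals = 47.8
  81900 megapascals = 81900e-3 gigapascals = 81.9
Sum: 643 + 728 + 520 + 47.8 + 81.9 = 2020.7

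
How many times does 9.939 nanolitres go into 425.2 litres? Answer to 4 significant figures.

(425.2) / (9.939e-9) = 42.781e9

42780000000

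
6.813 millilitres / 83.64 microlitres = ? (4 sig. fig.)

81.46

(6.813 × 10⁻³) / (83.64 × 10⁻⁶) = 0.081456 × 10³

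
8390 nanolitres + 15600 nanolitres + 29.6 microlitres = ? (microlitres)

53.59 microlitres

In microlitres:
  8390 nanolitres = 8390 × 10⁻³ microlitres = 8.39
  15600 nanolitres = 15600 × 10⁻³ microlitres = 15.6
  29.6 microlitres → 29.6
Sum: 8.39 + 15.6 + 29.6 = 53.59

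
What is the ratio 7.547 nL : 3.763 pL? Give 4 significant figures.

2006

(7.547 × 10⁻⁹) / (3.763 × 10⁻¹²) = 2.0056 × 10³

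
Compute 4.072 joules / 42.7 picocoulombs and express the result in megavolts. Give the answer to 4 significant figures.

95360 megavolts

(4.072) / (42.7 × 10^-12) = 0.095363 × 10^12 V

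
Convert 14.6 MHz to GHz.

0.0146 GHz

mega = 10⁶, giga = 10⁹; factor is 10⁻³.
14.6 × 10⁻³ = 0.0146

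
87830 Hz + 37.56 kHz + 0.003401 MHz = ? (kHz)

128.791 kHz

In kHz:
  87830 Hz = 87830 × 10⁻³ kHz = 87.83
  37.56 kHz → 37.56
  0.003401 MHz = 0.003401 × 10³ kHz = 3.401
Sum: 87.83 + 37.56 + 3.401 = 128.791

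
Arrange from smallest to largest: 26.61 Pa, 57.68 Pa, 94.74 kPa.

26.61 Pa = 26.61 Pa
57.68 Pa = 57.68 Pa
94.74 kPa = 94740 Pa

26.61 Pa < 57.68 Pa < 94.74 kPa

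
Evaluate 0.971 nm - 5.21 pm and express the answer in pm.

In pm:
  0.971 nm = 0.971 × 10³ pm = 971
  5.21 pm → 5.21
Difference: 971 - 5.21 = 965.79

965.79 pm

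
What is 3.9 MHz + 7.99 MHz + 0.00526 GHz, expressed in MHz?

17.15 MHz

In MHz:
  3.9 MHz → 3.9
  7.99 MHz → 7.99
  0.00526 GHz = 0.00526 × 10^3 MHz = 5.26
Sum: 3.9 + 7.99 + 5.26 = 17.15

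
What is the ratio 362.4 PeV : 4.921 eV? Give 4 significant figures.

73640000000000000

(362.4e15) / (4.921) = 73.644e15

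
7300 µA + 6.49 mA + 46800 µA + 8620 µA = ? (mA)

In mA:
  7300 µA = 7300 × 10^-3 mA = 7.3
  6.49 mA → 6.49
  46800 µA = 46800 × 10^-3 mA = 46.8
  8620 µA = 8620 × 10^-3 mA = 8.62
Sum: 7.3 + 6.49 + 46.8 + 8.62 = 69.21

69.21 mA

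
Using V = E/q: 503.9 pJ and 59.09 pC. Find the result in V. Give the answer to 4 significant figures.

(503.9 × 10^-12) / (59.09 × 10^-12) = 8.52767 V

8.528 V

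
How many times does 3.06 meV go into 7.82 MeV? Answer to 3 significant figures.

(7.82e6) / (3.06e-3) = 2.556e9

2560000000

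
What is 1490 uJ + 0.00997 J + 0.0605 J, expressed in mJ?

In mJ:
  1490 uJ = 1490e-3 mJ = 1.49
  0.00997 J = 0.00997e3 mJ = 9.97
  0.0605 J = 0.0605e3 mJ = 60.5
Sum: 1.49 + 9.97 + 60.5 = 71.96

71.96 mJ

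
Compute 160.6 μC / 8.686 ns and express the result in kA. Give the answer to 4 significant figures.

(160.6e-6) / (8.686e-9) = 18.4895e3 A

18.49 kA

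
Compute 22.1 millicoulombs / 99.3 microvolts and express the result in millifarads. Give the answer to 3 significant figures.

223000 millifarads

(22.1 × 10^-3) / (99.3 × 10^-6) = 0.22256 × 10^3 F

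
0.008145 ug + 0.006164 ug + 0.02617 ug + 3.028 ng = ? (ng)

43.507 ng

In ng:
  0.008145 ug = 0.008145e3 ng = 8.145
  0.006164 ug = 0.006164e3 ng = 6.164
  0.02617 ug = 0.02617e3 ng = 26.17
  3.028 ng → 3.028
Sum: 8.145 + 6.164 + 26.17 + 3.028 = 43.507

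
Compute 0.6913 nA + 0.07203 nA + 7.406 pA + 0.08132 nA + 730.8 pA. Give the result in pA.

In pA:
  0.6913 nA = 0.6913 × 10³ pA = 691.3
  0.07203 nA = 0.07203 × 10³ pA = 72.03
  7.406 pA → 7.406
  0.08132 nA = 0.08132 × 10³ pA = 81.32
  730.8 pA → 730.8
Sum: 691.3 + 72.03 + 7.406 + 81.32 + 730.8 = 1582.856

1582.856 pA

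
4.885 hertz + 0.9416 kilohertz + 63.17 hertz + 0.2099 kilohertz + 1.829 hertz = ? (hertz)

In hertz:
  4.885 hertz → 4.885
  0.9416 kilohertz = 0.9416e3 hertz = 941.6
  63.17 hertz → 63.17
  0.2099 kilohertz = 0.2099e3 hertz = 209.9
  1.829 hertz → 1.829
Sum: 4.885 + 941.6 + 63.17 + 209.9 + 1.829 = 1221.384

1221.384 hertz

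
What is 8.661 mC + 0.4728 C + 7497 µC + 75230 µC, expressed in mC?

In mC:
  8.661 mC → 8.661
  0.4728 C = 0.4728 × 10^3 mC = 472.8
  7497 µC = 7497 × 10^-3 mC = 7.497
  75230 µC = 75230 × 10^-3 mC = 75.23
Sum: 8.661 + 472.8 + 7.497 + 75.23 = 564.188

564.188 mC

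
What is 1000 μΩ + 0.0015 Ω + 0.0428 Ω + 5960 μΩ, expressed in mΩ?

In mΩ:
  1000 μΩ = 1000 × 10⁻³ mΩ = 1
  0.0015 Ω = 0.0015 × 10³ mΩ = 1.5
  0.0428 Ω = 0.0428 × 10³ mΩ = 42.8
  5960 μΩ = 5960 × 10⁻³ mΩ = 5.96
Sum: 1 + 1.5 + 42.8 + 5.96 = 51.26

51.26 mΩ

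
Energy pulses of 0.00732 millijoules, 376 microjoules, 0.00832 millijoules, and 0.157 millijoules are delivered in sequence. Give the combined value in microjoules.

548.64 microjoules

In microjoules:
  0.00732 millijoules = 0.00732 × 10³ microjoules = 7.32
  376 microjoules → 376
  0.00832 millijoules = 0.00832 × 10³ microjoules = 8.32
  0.157 millijoules = 0.157 × 10³ microjoules = 157
Sum: 7.32 + 376 + 8.32 + 157 = 548.64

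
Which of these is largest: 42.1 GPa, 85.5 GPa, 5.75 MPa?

42.1 GPa = 42100000000 Pa
85.5 GPa = 85500000000 Pa
5.75 MPa = 5750000 Pa

85.5 GPa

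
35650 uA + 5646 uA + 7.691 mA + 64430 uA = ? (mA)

In mA:
  35650 uA = 35650e-3 mA = 35.65
  5646 uA = 5646e-3 mA = 5.646
  7.691 mA → 7.691
  64430 uA = 64430e-3 mA = 64.43
Sum: 35.65 + 5.646 + 7.691 + 64.43 = 113.417

113.417 mA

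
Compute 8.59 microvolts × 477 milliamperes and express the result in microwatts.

4.09743 microwatts

8.59 × 10⁻⁶ × 477 × 10⁻³ = 4097.43 × 10⁻⁹ W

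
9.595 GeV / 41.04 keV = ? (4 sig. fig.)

(9.595e9) / (41.04e3) = 0.2338e6

233800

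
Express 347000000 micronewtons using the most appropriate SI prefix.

= 347 newtons; mantissa already in [1, 1000).

347 newtons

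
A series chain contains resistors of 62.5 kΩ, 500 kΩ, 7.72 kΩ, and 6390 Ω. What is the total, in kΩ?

In kΩ:
  62.5 kΩ → 62.5
  500 kΩ → 500
  7.72 kΩ → 7.72
  6390 Ω = 6390 × 10⁻³ kΩ = 6.39
Sum: 62.5 + 500 + 7.72 + 6.39 = 576.61

576.61 kΩ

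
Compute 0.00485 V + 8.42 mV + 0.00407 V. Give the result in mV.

17.34 mV

In mV:
  0.00485 V = 0.00485 × 10^3 mV = 4.85
  8.42 mV → 8.42
  0.00407 V = 0.00407 × 10^3 mV = 4.07
Sum: 4.85 + 8.42 + 4.07 = 17.34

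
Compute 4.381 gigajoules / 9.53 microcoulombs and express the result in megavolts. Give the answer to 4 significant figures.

(4.381 × 10⁹) / (9.53 × 10⁻⁶) = 0.459706 × 10¹⁵ V

459700000 megavolts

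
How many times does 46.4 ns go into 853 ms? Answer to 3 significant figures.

18400000

(853 × 10⁻³) / (46.4 × 10⁻⁹) = 18.38 × 10⁶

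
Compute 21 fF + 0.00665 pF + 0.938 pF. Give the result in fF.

In fF:
  21 fF → 21
  0.00665 pF = 0.00665 × 10³ fF = 6.65
  0.938 pF = 0.938 × 10³ fF = 938
Sum: 21 + 6.65 + 938 = 965.65

965.65 fF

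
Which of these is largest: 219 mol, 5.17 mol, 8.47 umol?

219 mol = 219 mol
5.17 mol = 5.17 mol
8.47 umol = 0.00000847 mol

219 mol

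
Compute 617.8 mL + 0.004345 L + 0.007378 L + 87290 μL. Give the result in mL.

716.813 mL

In mL:
  617.8 mL → 617.8
  0.004345 L = 0.004345e3 mL = 4.345
  0.007378 L = 0.007378e3 mL = 7.378
  87290 μL = 87290e-3 mL = 87.29
Sum: 617.8 + 4.345 + 7.378 + 87.29 = 716.813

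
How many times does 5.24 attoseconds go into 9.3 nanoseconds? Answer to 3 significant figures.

(9.3e-9) / (5.24e-18) = 1.775e9

1770000000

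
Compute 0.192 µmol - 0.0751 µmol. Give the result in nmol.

116.9 nmol

In nmol:
  0.192 µmol = 0.192 × 10³ nmol = 192
  0.0751 µmol = 0.0751 × 10³ nmol = 75.1
Difference: 192 - 75.1 = 116.9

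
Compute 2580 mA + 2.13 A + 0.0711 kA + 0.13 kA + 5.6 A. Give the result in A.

In A:
  2580 mA = 2580 × 10⁻³ A = 2.58
  2.13 A → 2.13
  0.0711 kA = 0.0711 × 10³ A = 71.1
  0.13 kA = 0.13 × 10³ A = 130
  5.6 A → 5.6
Sum: 2.58 + 2.13 + 71.1 + 130 + 5.6 = 211.41

211.41 A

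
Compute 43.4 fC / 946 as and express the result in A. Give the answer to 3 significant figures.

(43.4 × 10⁻¹⁵) / (946 × 10⁻¹⁸) = 0.045877 × 10³ A

45.9 A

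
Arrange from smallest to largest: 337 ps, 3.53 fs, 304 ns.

337 ps = 0.000000000337 s
3.53 fs = 0.00000000000000353 s
304 ns = 0.000000304 s

3.53 fs < 337 ps < 304 ns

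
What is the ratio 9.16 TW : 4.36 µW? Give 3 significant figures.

(9.16 × 10¹²) / (4.36 × 10⁻⁶) = 2.101 × 10¹⁸

2100000000000000000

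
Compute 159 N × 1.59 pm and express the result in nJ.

0.25281 nJ

159 × 1.59 × 10^-12 = 252.81 × 10^-12 J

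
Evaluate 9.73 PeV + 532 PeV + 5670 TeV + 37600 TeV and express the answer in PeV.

In PeV:
  9.73 PeV → 9.73
  532 PeV → 532
  5670 TeV = 5670 × 10⁻³ PeV = 5.67
  37600 TeV = 37600 × 10⁻³ PeV = 37.6
Sum: 9.73 + 532 + 5.67 + 37.6 = 585

585 PeV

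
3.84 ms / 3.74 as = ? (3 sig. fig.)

1030000000000000

(3.84e-3) / (3.74e-18) = 1.027e15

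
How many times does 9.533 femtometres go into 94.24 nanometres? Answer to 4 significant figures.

9886000

(94.24e-9) / (9.533e-15) = 9.8857e6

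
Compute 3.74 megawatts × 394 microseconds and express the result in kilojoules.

1.47356 kilojoules

3.74 × 10^6 × 394 × 10^-6 = 1473.56 J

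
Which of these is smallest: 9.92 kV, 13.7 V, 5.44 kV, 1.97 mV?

9.92 kV = 9920 V
13.7 V = 13.7 V
5.44 kV = 5440 V
1.97 mV = 0.00197 V

1.97 mV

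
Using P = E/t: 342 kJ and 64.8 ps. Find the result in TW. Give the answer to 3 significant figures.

5280 TW

(342 × 10^3) / (64.8 × 10^-12) = 5.2778 × 10^15 W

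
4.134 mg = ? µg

4134 µg

milli = 10⁻³, micro = 10⁻⁶; factor is 10³.
4.134 × 10³ = 4134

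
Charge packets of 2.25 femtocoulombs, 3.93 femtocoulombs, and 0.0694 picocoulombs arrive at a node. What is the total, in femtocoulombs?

75.58 femtocoulombs

In femtocoulombs:
  2.25 femtocoulombs → 2.25
  3.93 femtocoulombs → 3.93
  0.0694 picocoulombs = 0.0694e3 femtocoulombs = 69.4
Sum: 2.25 + 3.93 + 69.4 = 75.58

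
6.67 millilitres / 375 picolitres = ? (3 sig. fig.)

(6.67 × 10^-3) / (375 × 10^-12) = 0.01779 × 10^9

17800000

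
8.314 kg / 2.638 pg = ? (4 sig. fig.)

(8.314 × 10^3) / (2.638 × 10^-12) = 3.1516 × 10^15

3152000000000000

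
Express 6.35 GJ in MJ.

6350 MJ

giga = 10^9, mega = 10^6; factor is 10^3.
6.35 × 10^3 = 6350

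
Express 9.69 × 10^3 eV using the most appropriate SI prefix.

= 9.69 × 10^3 eV; 10^3 is kilo.

9.69 keV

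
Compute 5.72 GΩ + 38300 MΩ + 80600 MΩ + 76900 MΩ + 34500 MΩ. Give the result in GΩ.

236.02 GΩ

In GΩ:
  5.72 GΩ → 5.72
  38300 MΩ = 38300 × 10⁻³ GΩ = 38.3
  80600 MΩ = 80600 × 10⁻³ GΩ = 80.6
  76900 MΩ = 76900 × 10⁻³ GΩ = 76.9
  34500 MΩ = 34500 × 10⁻³ GΩ = 34.5
Sum: 5.72 + 38.3 + 80.6 + 76.9 + 34.5 = 236.02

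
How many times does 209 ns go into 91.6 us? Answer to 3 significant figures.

(91.6 × 10⁻⁶) / (209 × 10⁻⁹) = 0.4383 × 10³

438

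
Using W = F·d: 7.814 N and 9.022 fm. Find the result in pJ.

0.070497908 pJ

7.814 × 9.022e-15 = 70.497908e-15 J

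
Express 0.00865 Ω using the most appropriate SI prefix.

= 8.65e-3 Ω; 1e-3 is milli.

8.65 mΩ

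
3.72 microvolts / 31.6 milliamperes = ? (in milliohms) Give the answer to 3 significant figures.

(3.72 × 10^-6) / (31.6 × 10^-3) = 0.11772 × 10^-3 Ω

0.118 milliohms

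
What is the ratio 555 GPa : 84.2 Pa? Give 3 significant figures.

(555e9) / (84.2) = 6.591e9

6590000000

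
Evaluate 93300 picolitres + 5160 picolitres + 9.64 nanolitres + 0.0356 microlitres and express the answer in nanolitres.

In nanolitres:
  93300 picolitres = 93300e-3 nanolitres = 93.3
  5160 picolitres = 5160e-3 nanolitres = 5.16
  9.64 nanolitres → 9.64
  0.0356 microlitres = 0.0356e3 nanolitres = 35.6
Sum: 93.3 + 5.16 + 9.64 + 35.6 = 143.7

143.7 nanolitres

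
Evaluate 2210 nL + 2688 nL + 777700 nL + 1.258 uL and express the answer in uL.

783.856 uL

In uL:
  2210 nL = 2210e-3 uL = 2.21
  2688 nL = 2688e-3 uL = 2.688
  777700 nL = 777700e-3 uL = 777.7
  1.258 uL → 1.258
Sum: 2.21 + 2.688 + 777.7 + 1.258 = 783.856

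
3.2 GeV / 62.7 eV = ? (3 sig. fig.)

(3.2 × 10⁹) / (62.7) = 0.05104 × 10⁹

51000000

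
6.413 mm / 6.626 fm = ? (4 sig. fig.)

967900000000

(6.413 × 10^-3) / (6.626 × 10^-15) = 0.96785 × 10^12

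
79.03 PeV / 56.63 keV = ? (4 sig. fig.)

1396000000000

(79.03 × 10^15) / (56.63 × 10^3) = 1.3956 × 10^12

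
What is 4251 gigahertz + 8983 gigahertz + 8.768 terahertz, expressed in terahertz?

22.002 terahertz

In terahertz:
  4251 gigahertz = 4251 × 10^-3 terahertz = 4.251
  8983 gigahertz = 8983 × 10^-3 terahertz = 8.983
  8.768 terahertz → 8.768
Sum: 4.251 + 8.983 + 8.768 = 22.002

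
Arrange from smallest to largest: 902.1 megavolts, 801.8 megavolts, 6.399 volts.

6.399 volts < 801.8 megavolts < 902.1 megavolts

902.1 megavolts = 902100000 volts
801.8 megavolts = 801800000 volts
6.399 volts = 6.399 volts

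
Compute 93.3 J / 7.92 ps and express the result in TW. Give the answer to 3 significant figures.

(93.3) / (7.92 × 10^-12) = 11.78 × 10^12 W

11.8 TW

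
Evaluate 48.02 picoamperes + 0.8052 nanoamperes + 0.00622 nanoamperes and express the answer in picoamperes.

In picoamperes:
  48.02 picoamperes → 48.02
  0.8052 nanoamperes = 0.8052 × 10³ picoamperes = 805.2
  0.00622 nanoamperes = 0.00622 × 10³ picoamperes = 6.22
Sum: 48.02 + 805.2 + 6.22 = 859.44

859.44 picoamperes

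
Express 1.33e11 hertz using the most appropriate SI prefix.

133 gigahertz

= 133e9 hertz; 1e9 is giga.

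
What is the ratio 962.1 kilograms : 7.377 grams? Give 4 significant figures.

(962.1 × 10³) / (7.377) = 130.42 × 10³

130400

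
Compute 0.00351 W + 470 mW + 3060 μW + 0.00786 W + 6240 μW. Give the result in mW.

490.67 mW

In mW:
  0.00351 W = 0.00351 × 10³ mW = 3.51
  470 mW → 470
  3060 μW = 3060 × 10⁻³ mW = 3.06
  0.00786 W = 0.00786 × 10³ mW = 7.86
  6240 μW = 6240 × 10⁻³ mW = 6.24
Sum: 3.51 + 470 + 3.06 + 7.86 + 6.24 = 490.67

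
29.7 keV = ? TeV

kilo = 10^3, tera = 10^12; factor is 10^-9.
29.7 × 10^-9 = 0.0000000297

0.0000000297 TeV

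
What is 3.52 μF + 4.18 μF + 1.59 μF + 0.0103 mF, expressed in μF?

In μF:
  3.52 μF → 3.52
  4.18 μF → 4.18
  1.59 μF → 1.59
  0.0103 mF = 0.0103 × 10³ μF = 10.3
Sum: 3.52 + 4.18 + 1.59 + 10.3 = 19.59

19.59 μF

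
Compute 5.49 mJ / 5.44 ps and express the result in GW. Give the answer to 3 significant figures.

1.01 GW

(5.49 × 10^-3) / (5.44 × 10^-12) = 1.0092 × 10^9 W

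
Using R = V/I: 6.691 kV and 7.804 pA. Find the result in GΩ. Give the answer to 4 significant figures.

(6.691 × 10^3) / (7.804 × 10^-12) = 0.857381 × 10^15 Ω

857400 GΩ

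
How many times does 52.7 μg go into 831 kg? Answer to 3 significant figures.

15800000000

(831 × 10³) / (52.7 × 10⁻⁶) = 15.77 × 10⁹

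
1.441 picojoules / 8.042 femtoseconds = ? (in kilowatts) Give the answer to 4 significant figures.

(1.441e-12) / (8.042e-15) = 0.179184e3 W

0.1792 kilowatts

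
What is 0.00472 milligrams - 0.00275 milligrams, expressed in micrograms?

In micrograms:
  0.00472 milligrams = 0.00472 × 10³ micrograms = 4.72
  0.00275 milligrams = 0.00275 × 10³ micrograms = 2.75
Difference: 4.72 - 2.75 = 1.97

1.97 micrograms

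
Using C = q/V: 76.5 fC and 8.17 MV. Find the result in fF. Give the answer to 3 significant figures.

(76.5 × 10⁻¹⁵) / (8.17 × 10⁶) = 9.3635 × 10⁻²¹ F

0.00000936 fF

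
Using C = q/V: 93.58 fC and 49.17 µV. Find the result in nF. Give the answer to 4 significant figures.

(93.58 × 10^-15) / (49.17 × 10^-6) = 1.90319 × 10^-9 F

1.903 nF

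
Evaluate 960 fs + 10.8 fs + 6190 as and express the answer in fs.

In fs:
  960 fs → 960
  10.8 fs → 10.8
  6190 as = 6190 × 10⁻³ fs = 6.19
Sum: 960 + 10.8 + 6.19 = 976.99

976.99 fs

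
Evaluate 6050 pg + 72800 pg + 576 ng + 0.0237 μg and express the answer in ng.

In ng:
  6050 pg = 6050 × 10^-3 ng = 6.05
  72800 pg = 72800 × 10^-3 ng = 72.8
  576 ng → 576
  0.0237 μg = 0.0237 × 10^3 ng = 23.7
Sum: 6.05 + 72.8 + 576 + 23.7 = 678.55

678.55 ng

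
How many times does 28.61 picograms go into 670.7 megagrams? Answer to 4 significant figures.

(670.7e6) / (28.61e-12) = 23.443e18

23440000000000000000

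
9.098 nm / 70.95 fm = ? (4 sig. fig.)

(9.098 × 10⁻⁹) / (70.95 × 10⁻¹⁵) = 0.12823 × 10⁶

128200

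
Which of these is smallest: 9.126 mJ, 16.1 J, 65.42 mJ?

9.126 mJ

9.126 mJ = 0.009126 J
16.1 J = 16.1 J
65.42 mJ = 0.06542 J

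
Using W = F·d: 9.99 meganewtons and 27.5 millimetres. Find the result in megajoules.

0.274725 megajoules

9.99e6 × 27.5e-3 = 274.725e3 J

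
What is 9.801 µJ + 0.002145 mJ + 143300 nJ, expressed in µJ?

155.246 µJ

In µJ:
  9.801 µJ → 9.801
  0.002145 mJ = 0.002145e3 µJ = 2.145
  143300 nJ = 143300e-3 µJ = 143.3
Sum: 9.801 + 2.145 + 143.3 = 155.246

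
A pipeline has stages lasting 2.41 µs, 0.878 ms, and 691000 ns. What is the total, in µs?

In µs:
  2.41 µs → 2.41
  0.878 ms = 0.878 × 10³ µs = 878
  691000 ns = 691000 × 10⁻³ µs = 691
Sum: 2.41 + 878 + 691 = 1571.41

1571.41 µs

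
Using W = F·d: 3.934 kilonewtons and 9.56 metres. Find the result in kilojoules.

3.934 × 10^3 × 9.56 = 37.60904 × 10^3 J

37.60904 kilojoules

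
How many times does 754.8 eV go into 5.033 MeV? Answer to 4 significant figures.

(5.033 × 10^6) / (754.8) = 0.006668 × 10^6

6668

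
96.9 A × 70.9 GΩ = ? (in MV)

6870210 MV

96.9 × 70.9 × 10⁹ = 6870.21 × 10⁹ V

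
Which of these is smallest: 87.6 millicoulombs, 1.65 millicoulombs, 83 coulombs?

87.6 millicoulombs = 0.0876 coulombs
1.65 millicoulombs = 0.00165 coulombs
83 coulombs = 83 coulombs

1.65 millicoulombs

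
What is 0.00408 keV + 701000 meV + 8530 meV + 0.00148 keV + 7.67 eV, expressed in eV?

722.76 eV

In eV:
  0.00408 keV = 0.00408 × 10^3 eV = 4.08
  701000 meV = 701000 × 10^-3 eV = 701
  8530 meV = 8530 × 10^-3 eV = 8.53
  0.00148 keV = 0.00148 × 10^3 eV = 1.48
  7.67 eV → 7.67
Sum: 4.08 + 701 + 8.53 + 1.48 + 7.67 = 722.76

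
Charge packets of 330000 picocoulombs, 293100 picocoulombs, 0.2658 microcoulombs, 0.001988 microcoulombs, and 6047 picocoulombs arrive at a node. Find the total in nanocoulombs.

In nanocoulombs:
  330000 picocoulombs = 330000 × 10⁻³ nanocoulombs = 330
  293100 picocoulombs = 293100 × 10⁻³ nanocoulombs = 293.1
  0.2658 microcoulombs = 0.2658 × 10³ nanocoulombs = 265.8
  0.001988 microcoulombs = 0.001988 × 10³ nanocoulombs = 1.988
  6047 picocoulombs = 6047 × 10⁻³ nanocoulombs = 6.047
Sum: 330 + 293.1 + 265.8 + 1.988 + 6.047 = 896.935

896.935 nanocoulombs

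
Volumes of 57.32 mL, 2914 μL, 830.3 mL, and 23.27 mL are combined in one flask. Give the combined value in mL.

In mL:
  57.32 mL → 57.32
  2914 μL = 2914 × 10^-3 mL = 2.914
  830.3 mL → 830.3
  23.27 mL → 23.27
Sum: 57.32 + 2.914 + 830.3 + 23.27 = 913.804

913.804 mL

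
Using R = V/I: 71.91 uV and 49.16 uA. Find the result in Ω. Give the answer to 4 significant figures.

(71.91 × 10^-6) / (49.16 × 10^-6) = 1.46277 Ω

1.463 Ω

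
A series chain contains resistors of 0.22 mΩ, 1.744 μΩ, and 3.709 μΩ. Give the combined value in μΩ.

225.453 μΩ

In μΩ:
  0.22 mΩ = 0.22 × 10^3 μΩ = 220
  1.744 μΩ → 1.744
  3.709 μΩ → 3.709
Sum: 220 + 1.744 + 3.709 = 225.453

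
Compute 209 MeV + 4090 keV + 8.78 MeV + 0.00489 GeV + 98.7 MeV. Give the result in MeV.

In MeV:
  209 MeV → 209
  4090 keV = 4090 × 10^-3 MeV = 4.09
  8.78 MeV → 8.78
  0.00489 GeV = 0.00489 × 10^3 MeV = 4.89
  98.7 MeV → 98.7
Sum: 209 + 4.09 + 8.78 + 4.89 + 98.7 = 325.46

325.46 MeV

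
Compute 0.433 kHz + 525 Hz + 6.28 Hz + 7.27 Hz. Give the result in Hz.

971.55 Hz

In Hz:
  0.433 kHz = 0.433 × 10^3 Hz = 433
  525 Hz → 525
  6.28 Hz → 6.28
  7.27 Hz → 7.27
Sum: 433 + 525 + 6.28 + 7.27 = 971.55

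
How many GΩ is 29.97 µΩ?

micro = 1e-6, giga = 1e9; factor is 1e-15.
29.97 × 1e-15 = 0.00000000000002997

0.00000000000002997 GΩ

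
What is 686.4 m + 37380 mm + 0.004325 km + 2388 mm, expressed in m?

In m:
  686.4 m → 686.4
  37380 mm = 37380 × 10^-3 m = 37.38
  0.004325 km = 0.004325 × 10^3 m = 4.325
  2388 mm = 2388 × 10^-3 m = 2.388
Sum: 686.4 + 37.38 + 4.325 + 2.388 = 730.493

730.493 m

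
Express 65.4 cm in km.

0.000654 km

centi = 10⁻², kilo = 10³; factor is 10⁻⁵.
65.4 × 10⁻⁵ = 0.000654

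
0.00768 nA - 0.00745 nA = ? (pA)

In pA:
  0.00768 nA = 0.00768 × 10³ pA = 7.68
  0.00745 nA = 0.00745 × 10³ pA = 7.45
Difference: 7.68 - 7.45 = 0.23

0.23 pA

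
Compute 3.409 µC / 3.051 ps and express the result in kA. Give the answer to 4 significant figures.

1117 kA

(3.409 × 10^-6) / (3.051 × 10^-12) = 1.11734 × 10^6 A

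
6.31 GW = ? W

giga = 1e9, (no prefix) = 1e0; factor is 1e9.
6.31 × 1e9 = 6310000000

6310000000 W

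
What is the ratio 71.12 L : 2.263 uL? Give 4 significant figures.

31430000

(71.12) / (2.263e-6) = 31.427e6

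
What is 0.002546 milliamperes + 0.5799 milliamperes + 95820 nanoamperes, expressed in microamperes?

In microamperes:
  0.002546 milliamperes = 0.002546 × 10³ microamperes = 2.546
  0.5799 milliamperes = 0.5799 × 10³ microamperes = 579.9
  95820 nanoamperes = 95820 × 10⁻³ microamperes = 95.82
Sum: 2.546 + 579.9 + 95.82 = 678.266

678.266 microamperes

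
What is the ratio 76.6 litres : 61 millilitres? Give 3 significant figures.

1260

(76.6) / (61 × 10^-3) = 1.256 × 10^3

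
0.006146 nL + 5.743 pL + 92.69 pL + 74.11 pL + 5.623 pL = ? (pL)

In pL:
  0.006146 nL = 0.006146 × 10^3 pL = 6.146
  5.743 pL → 5.743
  92.69 pL → 92.69
  74.11 pL → 74.11
  5.623 pL → 5.623
Sum: 6.146 + 5.743 + 92.69 + 74.11 + 5.623 = 184.312

184.312 pL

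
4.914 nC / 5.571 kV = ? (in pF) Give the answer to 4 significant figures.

(4.914e-9) / (5.571e3) = 0.882068e-12 F

0.8821 pF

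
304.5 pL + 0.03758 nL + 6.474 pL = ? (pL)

348.554 pL

In pL:
  304.5 pL → 304.5
  0.03758 nL = 0.03758 × 10³ pL = 37.58
  6.474 pL → 6.474
Sum: 304.5 + 37.58 + 6.474 = 348.554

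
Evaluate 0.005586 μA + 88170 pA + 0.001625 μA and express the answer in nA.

95.381 nA

In nA:
  0.005586 μA = 0.005586 × 10³ nA = 5.586
  88170 pA = 88170 × 10⁻³ nA = 88.17
  0.001625 μA = 0.001625 × 10³ nA = 1.625
Sum: 5.586 + 88.17 + 1.625 = 95.381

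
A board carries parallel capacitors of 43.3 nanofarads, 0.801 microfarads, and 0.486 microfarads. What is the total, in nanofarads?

1330.3 nanofarads

In nanofarads:
  43.3 nanofarads → 43.3
  0.801 microfarads = 0.801e3 nanofarads = 801
  0.486 microfarads = 0.486e3 nanofarads = 486
Sum: 43.3 + 801 + 486 = 1330.3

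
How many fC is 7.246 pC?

pico = 1e-12, femto = 1e-15; factor is 1e3.
7.246 × 1e3 = 7246

7246 fC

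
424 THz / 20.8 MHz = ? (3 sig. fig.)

20400000

(424 × 10^12) / (20.8 × 10^6) = 20.38 × 10^6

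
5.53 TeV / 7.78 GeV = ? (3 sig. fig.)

711

(5.53 × 10¹²) / (7.78 × 10⁹) = 0.7108 × 10³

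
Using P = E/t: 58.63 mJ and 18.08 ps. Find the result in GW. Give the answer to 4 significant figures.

3.243 GW

(58.63 × 10⁻³) / (18.08 × 10⁻¹²) = 3.24281 × 10⁹ W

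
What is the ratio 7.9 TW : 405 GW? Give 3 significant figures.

(7.9 × 10^12) / (405 × 10^9) = 0.01951 × 10^3

19.5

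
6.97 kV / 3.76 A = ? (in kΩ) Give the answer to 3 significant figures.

(6.97 × 10^3) / (3.76) = 1.8537 × 10^3 Ω

1.85 kΩ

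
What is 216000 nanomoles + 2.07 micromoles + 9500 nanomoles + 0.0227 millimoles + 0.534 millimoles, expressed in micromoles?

In micromoles:
  216000 nanomoles = 216000 × 10^-3 micromoles = 216
  2.07 micromoles → 2.07
  9500 nanomoles = 9500 × 10^-3 micromoles = 9.5
  0.0227 millimoles = 0.0227 × 10^3 micromoles = 22.7
  0.534 millimoles = 0.534 × 10^3 micromoles = 534
Sum: 216 + 2.07 + 9.5 + 22.7 + 534 = 784.27

784.27 micromoles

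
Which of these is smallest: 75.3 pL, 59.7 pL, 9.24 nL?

59.7 pL

75.3 pL = 0.0000000000753 L
59.7 pL = 0.0000000000597 L
9.24 nL = 0.00000000924 L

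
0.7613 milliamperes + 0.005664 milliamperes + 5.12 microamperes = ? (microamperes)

772.084 microamperes

In microamperes:
  0.7613 milliamperes = 0.7613e3 microamperes = 761.3
  0.005664 milliamperes = 0.005664e3 microamperes = 5.664
  5.12 microamperes → 5.12
Sum: 761.3 + 5.664 + 5.12 = 772.084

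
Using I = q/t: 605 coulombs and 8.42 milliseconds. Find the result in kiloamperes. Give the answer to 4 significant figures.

71.85 kiloamperes

(605) / (8.42 × 10⁻³) = 71.8527 × 10³ A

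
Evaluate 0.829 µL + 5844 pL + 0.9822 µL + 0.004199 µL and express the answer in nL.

1821.243 nL

In nL:
  0.829 µL = 0.829e3 nL = 829
  5844 pL = 5844e-3 nL = 5.844
  0.9822 µL = 0.9822e3 nL = 982.2
  0.004199 µL = 0.004199e3 nL = 4.199
Sum: 829 + 5.844 + 982.2 + 4.199 = 1821.243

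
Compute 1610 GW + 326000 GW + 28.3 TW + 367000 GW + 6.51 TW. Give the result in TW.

In TW:
  1610 GW = 1610 × 10⁻³ TW = 1.61
  326000 GW = 326000 × 10⁻³ TW = 326
  28.3 TW → 28.3
  367000 GW = 367000 × 10⁻³ TW = 367
  6.51 TW → 6.51
Sum: 1.61 + 326 + 28.3 + 367 + 6.51 = 729.42

729.42 TW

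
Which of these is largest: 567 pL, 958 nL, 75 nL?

958 nL

567 pL = 0.000000000567 L
958 nL = 0.000000958 L
75 nL = 0.000000075 L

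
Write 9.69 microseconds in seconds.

micro = 10^-6, (no prefix) = 10^0; factor is 10^-6.
9.69 × 10^-6 = 0.00000969

0.00000969 seconds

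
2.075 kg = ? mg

kilo = 1e3, milli = 1e-3; factor is 1e6.
2.075 × 1e6 = 2075000

2075000 mg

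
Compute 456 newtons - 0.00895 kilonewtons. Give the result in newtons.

In newtons:
  456 newtons → 456
  0.00895 kilonewtons = 0.00895 × 10^3 newtons = 8.95
Difference: 456 - 8.95 = 447.05

447.05 newtons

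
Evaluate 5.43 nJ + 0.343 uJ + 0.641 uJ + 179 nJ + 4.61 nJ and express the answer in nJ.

1173.04 nJ

In nJ:
  5.43 nJ → 5.43
  0.343 uJ = 0.343 × 10^3 nJ = 343
  0.641 uJ = 0.641 × 10^3 nJ = 641
  179 nJ → 179
  4.61 nJ → 4.61
Sum: 5.43 + 343 + 641 + 179 + 4.61 = 1173.04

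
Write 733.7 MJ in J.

mega = 1e6, (no prefix) = 1e0; factor is 1e6.
733.7 × 1e6 = 733700000

733700000 J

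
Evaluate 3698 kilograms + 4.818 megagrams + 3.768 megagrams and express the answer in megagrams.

12.284 megagrams

In megagrams:
  3698 kilograms = 3698e-3 megagrams = 3.698
  4.818 megagrams → 4.818
  3.768 megagrams → 3.768
Sum: 3.698 + 4.818 + 3.768 = 12.284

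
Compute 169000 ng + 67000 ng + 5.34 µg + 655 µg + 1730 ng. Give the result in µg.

898.07 µg

In µg:
  169000 ng = 169000 × 10^-3 µg = 169
  67000 ng = 67000 × 10^-3 µg = 67
  5.34 µg → 5.34
  655 µg → 655
  1730 ng = 1730 × 10^-3 µg = 1.73
Sum: 169 + 67 + 5.34 + 655 + 1.73 = 898.07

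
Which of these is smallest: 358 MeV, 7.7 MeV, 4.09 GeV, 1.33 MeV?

358 MeV = 358000000 eV
7.7 MeV = 7700000 eV
4.09 GeV = 4090000000 eV
1.33 MeV = 1330000 eV

1.33 MeV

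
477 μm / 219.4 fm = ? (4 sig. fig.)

2174000000

(477e-6) / (219.4e-15) = 2.1741e9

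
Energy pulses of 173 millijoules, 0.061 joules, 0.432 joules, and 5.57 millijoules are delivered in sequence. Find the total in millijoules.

671.57 millijoules

In millijoules:
  173 millijoules → 173
  0.061 joules = 0.061 × 10^3 millijoules = 61
  0.432 joules = 0.432 × 10^3 millijoules = 432
  5.57 millijoules → 5.57
Sum: 173 + 61 + 432 + 5.57 = 671.57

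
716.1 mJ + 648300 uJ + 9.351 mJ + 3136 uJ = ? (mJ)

1376.887 mJ

In mJ:
  716.1 mJ → 716.1
  648300 uJ = 648300 × 10^-3 mJ = 648.3
  9.351 mJ → 9.351
  3136 uJ = 3136 × 10^-3 mJ = 3.136
Sum: 716.1 + 648.3 + 9.351 + 3.136 = 1376.887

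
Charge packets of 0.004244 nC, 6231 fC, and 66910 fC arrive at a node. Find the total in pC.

77.385 pC

In pC:
  0.004244 nC = 0.004244e3 pC = 4.244
  6231 fC = 6231e-3 pC = 6.231
  66910 fC = 66910e-3 pC = 66.91
Sum: 4.244 + 6.231 + 66.91 = 77.385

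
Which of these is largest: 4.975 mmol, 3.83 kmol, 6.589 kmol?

6.589 kmol

4.975 mmol = 0.004975 mol
3.83 kmol = 3830 mol
6.589 kmol = 6589 mol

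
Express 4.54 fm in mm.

0.00000000000454 mm

femto = 1e-15, milli = 1e-3; factor is 1e-12.
4.54 × 1e-12 = 0.00000000000454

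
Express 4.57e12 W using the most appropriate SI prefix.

4.57 TW

= 4.57e12 W; 1e12 is tera.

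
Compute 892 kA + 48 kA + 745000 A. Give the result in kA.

In kA:
  892 kA → 892
  48 kA → 48
  745000 A = 745000 × 10⁻³ kA = 745
Sum: 892 + 48 + 745 = 1685

1685 kA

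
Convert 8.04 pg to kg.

pico = 10^-12, kilo = 10^3; factor is 10^-15.
8.04 × 10^-15 = 0.00000000000000804

0.00000000000000804 kg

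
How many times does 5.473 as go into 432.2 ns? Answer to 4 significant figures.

78970000000

(432.2 × 10^-9) / (5.473 × 10^-18) = 78.969 × 10^9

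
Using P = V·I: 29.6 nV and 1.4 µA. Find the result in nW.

0.00004144 nW

29.6e-9 × 1.4e-6 = 41.44e-15 W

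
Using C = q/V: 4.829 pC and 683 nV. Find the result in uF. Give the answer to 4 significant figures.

(4.829e-12) / (683e-9) = 0.00707028e-3 F

7.070 uF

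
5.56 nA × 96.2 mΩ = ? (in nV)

0.534872 nV

5.56 × 10^-9 × 96.2 × 10^-3 = 534.872 × 10^-12 V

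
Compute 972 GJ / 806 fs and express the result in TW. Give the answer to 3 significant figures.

(972e9) / (806e-15) = 1.206e24 W

1210000000000 TW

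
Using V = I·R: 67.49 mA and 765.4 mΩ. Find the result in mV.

51.656846 mV

67.49 × 10^-3 × 765.4 × 10^-3 = 51656.846 × 10^-6 V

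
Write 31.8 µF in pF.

micro = 1e-6, pico = 1e-12; factor is 1e6.
31.8 × 1e6 = 31800000

31800000 pF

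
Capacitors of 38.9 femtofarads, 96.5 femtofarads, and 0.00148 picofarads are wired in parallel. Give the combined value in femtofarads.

In femtofarads:
  38.9 femtofarads → 38.9
  96.5 femtofarads → 96.5
  0.00148 picofarads = 0.00148 × 10³ femtofarads = 1.48
Sum: 38.9 + 96.5 + 1.48 = 136.88

136.88 femtofarads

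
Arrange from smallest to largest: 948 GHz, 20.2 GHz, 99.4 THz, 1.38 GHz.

948 GHz = 948000000000 Hz
20.2 GHz = 20200000000 Hz
99.4 THz = 99400000000000 Hz
1.38 GHz = 1380000000 Hz

1.38 GHz < 20.2 GHz < 948 GHz < 99.4 THz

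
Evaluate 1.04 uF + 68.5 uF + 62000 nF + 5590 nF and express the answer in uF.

In uF:
  1.04 uF → 1.04
  68.5 uF → 68.5
  62000 nF = 62000e-3 uF = 62
  5590 nF = 5590e-3 uF = 5.59
Sum: 1.04 + 68.5 + 62 + 5.59 = 137.13

137.13 uF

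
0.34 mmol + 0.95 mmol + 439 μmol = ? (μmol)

1729 μmol

In μmol:
  0.34 mmol = 0.34e3 μmol = 340
  0.95 mmol = 0.95e3 μmol = 950
  439 μmol → 439
Sum: 340 + 950 + 439 = 1729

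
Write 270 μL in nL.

micro = 10^-6, nano = 10^-9; factor is 10^3.
270 × 10^3 = 270000

270000 nL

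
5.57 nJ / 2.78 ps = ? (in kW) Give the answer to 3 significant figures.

2.00 kW

(5.57 × 10^-9) / (2.78 × 10^-12) = 2.0036 × 10^3 W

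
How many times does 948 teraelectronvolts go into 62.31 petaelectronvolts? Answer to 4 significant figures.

65.73

(62.31 × 10^15) / (948 × 10^12) = 0.065728 × 10^3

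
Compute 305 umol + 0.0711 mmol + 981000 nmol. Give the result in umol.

In umol:
  305 umol → 305
  0.0711 mmol = 0.0711 × 10^3 umol = 71.1
  981000 nmol = 981000 × 10^-3 umol = 981
Sum: 305 + 71.1 + 981 = 1357.1

1357.1 umol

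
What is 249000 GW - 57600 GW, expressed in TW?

In TW:
  249000 GW = 249000e-3 TW = 249
  57600 GW = 57600e-3 TW = 57.6
Difference: 249 - 57.6 = 191.4

191.4 TW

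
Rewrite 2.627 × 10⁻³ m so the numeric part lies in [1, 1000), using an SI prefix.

2.627 mm

= 2.627 × 10⁻³ m; 10⁻³ is milli.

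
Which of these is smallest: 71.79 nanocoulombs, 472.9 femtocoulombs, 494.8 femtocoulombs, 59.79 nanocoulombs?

71.79 nanocoulombs = 0.00000007179 coulombs
472.9 femtocoulombs = 0.0000000000004729 coulombs
494.8 femtocoulombs = 0.0000000000004948 coulombs
59.79 nanocoulombs = 0.00000005979 coulombs

472.9 femtocoulombs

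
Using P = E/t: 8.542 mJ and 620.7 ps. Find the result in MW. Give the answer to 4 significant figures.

(8.542 × 10⁻³) / (620.7 × 10⁻¹²) = 0.0137619 × 10⁹ W

13.76 MW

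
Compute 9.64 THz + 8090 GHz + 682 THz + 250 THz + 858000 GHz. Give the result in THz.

In THz:
  9.64 THz → 9.64
  8090 GHz = 8090 × 10⁻³ THz = 8.09
  682 THz → 682
  250 THz → 250
  858000 GHz = 858000 × 10⁻³ THz = 858
Sum: 9.64 + 8.09 + 682 + 250 + 858 = 1807.73

1807.73 THz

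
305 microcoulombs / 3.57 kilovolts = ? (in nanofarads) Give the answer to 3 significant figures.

85.4 nanofarads

(305 × 10⁻⁶) / (3.57 × 10³) = 85.434 × 10⁻⁹ F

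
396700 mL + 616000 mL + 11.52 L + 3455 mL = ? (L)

1027.675 L

In L:
  396700 mL = 396700 × 10^-3 L = 396.7
  616000 mL = 616000 × 10^-3 L = 616
  11.52 L → 11.52
  3455 mL = 3455 × 10^-3 L = 3.455
Sum: 396.7 + 616 + 11.52 + 3.455 = 1027.675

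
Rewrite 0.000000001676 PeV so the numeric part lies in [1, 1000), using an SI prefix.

1.676 MeV

= 1.676 × 10^6 eV; 10^6 is mega.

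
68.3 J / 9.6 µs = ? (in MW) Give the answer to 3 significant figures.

(68.3) / (9.6 × 10⁻⁶) = 7.1146 × 10⁶ W

7.11 MW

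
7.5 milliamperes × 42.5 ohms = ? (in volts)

0.31875 volts

7.5 × 10^-3 × 42.5 = 318.75 × 10^-3 V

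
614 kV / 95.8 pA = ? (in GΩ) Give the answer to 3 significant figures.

(614e3) / (95.8e-12) = 6.4092e15 Ω

6410000 GΩ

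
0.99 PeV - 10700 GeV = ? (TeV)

979.3 TeV

In TeV:
  0.99 PeV = 0.99e3 TeV = 990
  10700 GeV = 10700e-3 TeV = 10.7
Difference: 990 - 10.7 = 979.3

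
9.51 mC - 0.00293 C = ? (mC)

6.58 mC

In mC:
  9.51 mC → 9.51
  0.00293 C = 0.00293 × 10^3 mC = 2.93
Difference: 9.51 - 2.93 = 6.58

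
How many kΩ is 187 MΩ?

187000 kΩ

mega = 1e6, kilo = 1e3; factor is 1e3.
187 × 1e3 = 187000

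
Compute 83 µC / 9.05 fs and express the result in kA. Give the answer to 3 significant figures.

(83e-6) / (9.05e-15) = 9.1713e9 A

9170000 kA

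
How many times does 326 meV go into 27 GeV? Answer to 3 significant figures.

(27 × 10⁹) / (326 × 10⁻³) = 0.08282 × 10¹²

82800000000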